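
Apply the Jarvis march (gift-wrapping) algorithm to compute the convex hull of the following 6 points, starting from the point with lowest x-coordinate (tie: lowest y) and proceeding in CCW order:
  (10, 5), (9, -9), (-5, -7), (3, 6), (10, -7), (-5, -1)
Hull (CCW) = [(-5, -7), (9, -9), (10, -7), (10, 5), (3, 6), (-5, -1)]

Jarvis march: at each step, from the current hull vertex p, select the next vertex q as the point such that every other point lies strictly to the left of (or on) the directed line p → q. (Equivalently: for every other point r, the cross product (q − p) × (r − p) ≥ 0.)
Starting point (lowest x, tie lowest y): (-5, -7). Wrap until returning to start. Resulting hull: (-5, -7), (9, -9), (10, -7), (10, 5), (3, 6), (-5, -1).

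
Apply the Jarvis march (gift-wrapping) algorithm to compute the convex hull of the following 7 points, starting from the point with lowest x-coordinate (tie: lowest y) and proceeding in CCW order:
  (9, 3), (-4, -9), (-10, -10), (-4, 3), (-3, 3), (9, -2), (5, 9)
Hull (CCW) = [(-10, -10), (-4, -9), (9, -2), (9, 3), (5, 9), (-4, 3)]

Jarvis march: at each step, from the current hull vertex p, select the next vertex q as the point such that every other point lies strictly to the left of (or on) the directed line p → q. (Equivalently: for every other point r, the cross product (q − p) × (r − p) ≥ 0.)
Starting point (lowest x, tie lowest y): (-10, -10). Wrap until returning to start. Resulting hull: (-10, -10), (-4, -9), (9, -2), (9, 3), (5, 9), (-4, 3).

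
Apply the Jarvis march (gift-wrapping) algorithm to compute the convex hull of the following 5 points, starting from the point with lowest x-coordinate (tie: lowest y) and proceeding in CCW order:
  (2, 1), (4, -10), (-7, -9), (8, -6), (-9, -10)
Hull (CCW) = [(-9, -10), (4, -10), (8, -6), (2, 1)]

Jarvis march: at each step, from the current hull vertex p, select the next vertex q as the point such that every other point lies strictly to the left of (or on) the directed line p → q. (Equivalently: for every other point r, the cross product (q − p) × (r − p) ≥ 0.)
Starting point (lowest x, tie lowest y): (-9, -10). Wrap until returning to start. Resulting hull: (-9, -10), (4, -10), (8, -6), (2, 1).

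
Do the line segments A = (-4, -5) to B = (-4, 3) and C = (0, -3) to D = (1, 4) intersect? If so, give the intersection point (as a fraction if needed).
No (intersection of containing lines falls outside at least one segment)

Parametrize and solve: t = -13/4, s = -4. At least one of these is outside [0, 1], so the segments do not intersect.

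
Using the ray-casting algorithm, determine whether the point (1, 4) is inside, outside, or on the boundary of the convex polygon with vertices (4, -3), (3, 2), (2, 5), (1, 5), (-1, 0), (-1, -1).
The point (1, 4) lies strictly inside the polygon

Cast a horizontal ray to the right from the query point and count how many polygon edges it crosses (each edge strictly once or zero times, handled with the usual half-open convention). 
Parity of crossings → odd ⇒ inside.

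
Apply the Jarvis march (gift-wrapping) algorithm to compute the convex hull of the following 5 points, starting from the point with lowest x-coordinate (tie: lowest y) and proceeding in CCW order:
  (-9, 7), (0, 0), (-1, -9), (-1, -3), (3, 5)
Hull (CCW) = [(-9, 7), (-1, -9), (3, 5)]

Jarvis march: at each step, from the current hull vertex p, select the next vertex q as the point such that every other point lies strictly to the left of (or on) the directed line p → q. (Equivalently: for every other point r, the cross product (q − p) × (r − p) ≥ 0.)
Starting point (lowest x, tie lowest y): (-9, 7). Wrap until returning to start. Resulting hull: (-9, 7), (-1, -9), (3, 5).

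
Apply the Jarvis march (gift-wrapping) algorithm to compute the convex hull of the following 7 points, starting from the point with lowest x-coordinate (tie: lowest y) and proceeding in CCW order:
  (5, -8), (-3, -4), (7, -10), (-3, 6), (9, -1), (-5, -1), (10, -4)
Hull (CCW) = [(-5, -1), (-3, -4), (7, -10), (10, -4), (9, -1), (-3, 6)]

Jarvis march: at each step, from the current hull vertex p, select the next vertex q as the point such that every other point lies strictly to the left of (or on) the directed line p → q. (Equivalently: for every other point r, the cross product (q − p) × (r − p) ≥ 0.)
Starting point (lowest x, tie lowest y): (-5, -1). Wrap until returning to start. Resulting hull: (-5, -1), (-3, -4), (7, -10), (10, -4), (9, -1), (-3, 6).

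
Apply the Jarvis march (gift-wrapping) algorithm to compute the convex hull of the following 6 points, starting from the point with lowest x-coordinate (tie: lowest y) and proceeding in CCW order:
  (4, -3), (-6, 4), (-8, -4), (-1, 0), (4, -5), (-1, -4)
Hull (CCW) = [(-8, -4), (4, -5), (4, -3), (-6, 4)]

Jarvis march: at each step, from the current hull vertex p, select the next vertex q as the point such that every other point lies strictly to the left of (or on) the directed line p → q. (Equivalently: for every other point r, the cross product (q − p) × (r − p) ≥ 0.)
Starting point (lowest x, tie lowest y): (-8, -4). Wrap until returning to start. Resulting hull: (-8, -4), (4, -5), (4, -3), (-6, 4).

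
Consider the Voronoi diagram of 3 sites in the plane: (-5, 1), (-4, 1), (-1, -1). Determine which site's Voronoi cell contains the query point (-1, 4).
Nearest site = (-4, 1)

The Voronoi cell of site s contains exactly those query points closer to s than to any other site. Compute squared distances from q = (-1, 4) to each site:
  (-4 − -1)² + (1 − 4)² = 18
  (-5 − -1)² + (1 − 4)² = 25
  (-1 − -1)² + (-1 − 4)² = 25
Minimum is attained by (-4, 1), so q lies in its Voronoi cell.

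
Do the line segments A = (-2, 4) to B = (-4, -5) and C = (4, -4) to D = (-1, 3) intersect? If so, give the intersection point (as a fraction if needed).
No (intersection of containing lines falls outside at least one segment)

Parametrize and solve: t = -2/59, s = 70/59. At least one of these is outside [0, 1], so the segments do not intersect.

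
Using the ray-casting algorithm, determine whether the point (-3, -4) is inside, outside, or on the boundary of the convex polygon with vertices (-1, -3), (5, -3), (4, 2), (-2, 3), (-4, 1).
The point (-3, -4) lies strictly outside the polygon

Cast a horizontal ray to the right from the query point and count how many polygon edges it crosses (each edge strictly once or zero times, handled with the usual half-open convention). 
Parity of crossings → even ⇒ outside.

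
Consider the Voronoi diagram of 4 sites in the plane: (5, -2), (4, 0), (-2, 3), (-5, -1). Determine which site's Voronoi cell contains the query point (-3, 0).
Nearest site = (-5, -1)

The Voronoi cell of site s contains exactly those query points closer to s than to any other site. Compute squared distances from q = (-3, 0) to each site:
  (-5 − -3)² + (-1 − 0)² = 5
  (-2 − -3)² + (3 − 0)² = 10
  (4 − -3)² + (0 − 0)² = 49
  (5 − -3)² + (-2 − 0)² = 68
Minimum is attained by (-5, -1), so q lies in its Voronoi cell.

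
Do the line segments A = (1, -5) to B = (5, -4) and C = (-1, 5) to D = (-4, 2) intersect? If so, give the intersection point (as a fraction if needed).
No (intersection of containing lines falls outside at least one segment)

Parametrize and solve: t = -4, s = 14/3. At least one of these is outside [0, 1], so the segments do not intersect.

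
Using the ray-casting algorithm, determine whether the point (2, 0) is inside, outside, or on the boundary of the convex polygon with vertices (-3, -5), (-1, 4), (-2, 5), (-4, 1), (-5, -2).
The point (2, 0) lies strictly outside the polygon

Cast a horizontal ray to the right from the query point and count how many polygon edges it crosses (each edge strictly once or zero times, handled with the usual half-open convention). 
Parity of crossings → even ⇒ outside.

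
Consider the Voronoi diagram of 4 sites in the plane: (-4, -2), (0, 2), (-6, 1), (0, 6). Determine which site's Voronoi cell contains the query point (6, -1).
Nearest site = (0, 2)

The Voronoi cell of site s contains exactly those query points closer to s than to any other site. Compute squared distances from q = (6, -1) to each site:
  (0 − 6)² + (2 − -1)² = 45
  (0 − 6)² + (6 − -1)² = 85
  (-4 − 6)² + (-2 − -1)² = 101
  (-6 − 6)² + (1 − -1)² = 148
Minimum is attained by (0, 2), so q lies in its Voronoi cell.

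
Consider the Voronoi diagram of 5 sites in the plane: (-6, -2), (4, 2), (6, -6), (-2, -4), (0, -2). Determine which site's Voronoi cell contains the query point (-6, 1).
Nearest site = (-6, -2)

The Voronoi cell of site s contains exactly those query points closer to s than to any other site. Compute squared distances from q = (-6, 1) to each site:
  (-6 − -6)² + (-2 − 1)² = 9
  (-2 − -6)² + (-4 − 1)² = 41
  (0 − -6)² + (-2 − 1)² = 45
  (4 − -6)² + (2 − 1)² = 101
  (6 − -6)² + (-6 − 1)² = 193
Minimum is attained by (-6, -2), so q lies in its Voronoi cell.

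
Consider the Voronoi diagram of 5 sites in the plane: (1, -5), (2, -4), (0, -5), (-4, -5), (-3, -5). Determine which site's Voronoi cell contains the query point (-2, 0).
Nearest site = (-3, -5)

The Voronoi cell of site s contains exactly those query points closer to s than to any other site. Compute squared distances from q = (-2, 0) to each site:
  (-3 − -2)² + (-5 − 0)² = 26
  (-4 − -2)² + (-5 − 0)² = 29
  (0 − -2)² + (-5 − 0)² = 29
  (2 − -2)² + (-4 − 0)² = 32
  (1 − -2)² + (-5 − 0)² = 34
Minimum is attained by (-3, -5), so q lies in its Voronoi cell.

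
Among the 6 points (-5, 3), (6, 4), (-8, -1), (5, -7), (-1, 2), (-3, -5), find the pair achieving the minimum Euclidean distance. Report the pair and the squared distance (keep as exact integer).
Pair = ((-5, 3), (-1, 2)); squared distance = 17

Compute all C(6, 2) = 15 pairwise squared distances (x_i − x_j)² + (y_i − y_j)². The minimum is 17, attained by the pair ((-5, 3), (-1, 2)).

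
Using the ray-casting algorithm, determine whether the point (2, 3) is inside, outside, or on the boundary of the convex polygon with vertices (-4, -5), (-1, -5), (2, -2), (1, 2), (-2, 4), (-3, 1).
The point (2, 3) lies strictly outside the polygon

Cast a horizontal ray to the right from the query point and count how many polygon edges it crosses (each edge strictly once or zero times, handled with the usual half-open convention). 
Parity of crossings → even ⇒ outside.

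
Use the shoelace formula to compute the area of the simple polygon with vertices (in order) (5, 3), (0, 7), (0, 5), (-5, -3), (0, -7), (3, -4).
Area = 145/2

Shoelace formula: Area = (1/2) |Σ_i (x_i · y_{i+1} − x_{i+1} · y_i)| (indices mod n). Compute each cross term:
  (5)(7) − (0)(3) = 35
  (0)(5) − (0)(7) = 0
  (0)(-3) − (-5)(5) = 25
  (-5)(-7) − (0)(-3) = 35
  (0)(-4) − (3)(-7) = 21
  (3)(3) − (5)(-4) = 29
Sum = 145, so (signed) Area = 145/2 = 145/2, |Area| = 145/2.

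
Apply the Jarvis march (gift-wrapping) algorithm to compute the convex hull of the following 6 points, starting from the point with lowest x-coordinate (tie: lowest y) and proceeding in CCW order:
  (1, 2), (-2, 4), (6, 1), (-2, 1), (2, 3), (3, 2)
Hull (CCW) = [(-2, 1), (6, 1), (2, 3), (-2, 4)]

Jarvis march: at each step, from the current hull vertex p, select the next vertex q as the point such that every other point lies strictly to the left of (or on) the directed line p → q. (Equivalently: for every other point r, the cross product (q − p) × (r − p) ≥ 0.)
Starting point (lowest x, tie lowest y): (-2, 1). Wrap until returning to start. Resulting hull: (-2, 1), (6, 1), (2, 3), (-2, 4).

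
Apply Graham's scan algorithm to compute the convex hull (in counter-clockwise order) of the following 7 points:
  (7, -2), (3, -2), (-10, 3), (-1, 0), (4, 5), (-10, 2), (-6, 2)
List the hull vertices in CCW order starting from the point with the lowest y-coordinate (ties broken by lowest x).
Hull (CCW) = [(3, -2), (7, -2), (4, 5), (-10, 3), (-10, 2)]

Graham scan procedure:
  1. Find the pivot p₀ = point with lowest y (tie → lowest x): (3, -2).
  2. Sort the remaining points by polar angle around p₀.
  3. Walk through sorted points, maintaining a stack; pop the top while the last three entries make a non-left turn (cross product ≤ 0).
  4. Final stack is the convex hull in CCW order: (3, -2), (7, -2), (4, 5), (-10, 3), (-10, 2).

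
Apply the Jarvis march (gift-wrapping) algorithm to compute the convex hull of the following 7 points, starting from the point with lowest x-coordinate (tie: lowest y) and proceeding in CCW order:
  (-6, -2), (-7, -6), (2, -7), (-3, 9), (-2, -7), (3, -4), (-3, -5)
Hull (CCW) = [(-7, -6), (-2, -7), (2, -7), (3, -4), (-3, 9), (-6, -2)]

Jarvis march: at each step, from the current hull vertex p, select the next vertex q as the point such that every other point lies strictly to the left of (or on) the directed line p → q. (Equivalently: for every other point r, the cross product (q − p) × (r − p) ≥ 0.)
Starting point (lowest x, tie lowest y): (-7, -6). Wrap until returning to start. Resulting hull: (-7, -6), (-2, -7), (2, -7), (3, -4), (-3, 9), (-6, -2).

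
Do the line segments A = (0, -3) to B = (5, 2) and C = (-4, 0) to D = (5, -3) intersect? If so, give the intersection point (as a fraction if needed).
Yes; intersection at (5/4, -7/4) (t = 1/4 on AB, s = 7/12 on CD)

Parametrize AB as A + t(B − A) = (0 + 5 t, -3 + 5 t) and CD as C + s(D − C) = (-4 + 9 s, 0 + -3 s). Solve the linear system for (t, s). Determinant = 60 ≠ 0, so a unique intersection of the containing lines exists. Solution: t = 1/4, s = 7/12 — both in [0, 1], so the segments cross. Intersection point: (5/4, -7/4).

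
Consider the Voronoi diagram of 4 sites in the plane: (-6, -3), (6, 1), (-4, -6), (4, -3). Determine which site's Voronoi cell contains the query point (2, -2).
Nearest site = (4, -3)

The Voronoi cell of site s contains exactly those query points closer to s than to any other site. Compute squared distances from q = (2, -2) to each site:
  (4 − 2)² + (-3 − -2)² = 5
  (6 − 2)² + (1 − -2)² = 25
  (-4 − 2)² + (-6 − -2)² = 52
  (-6 − 2)² + (-3 − -2)² = 65
Minimum is attained by (4, -3), so q lies in its Voronoi cell.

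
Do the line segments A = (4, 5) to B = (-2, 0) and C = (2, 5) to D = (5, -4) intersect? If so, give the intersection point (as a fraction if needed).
Yes; intersection at (56/23, 85/23) (t = 6/23 on AB, s = 10/69 on CD)

Parametrize AB as A + t(B − A) = (4 + -6 t, 5 + -5 t) and CD as C + s(D − C) = (2 + 3 s, 5 + -9 s). Solve the linear system for (t, s). Determinant = -69 ≠ 0, so a unique intersection of the containing lines exists. Solution: t = 6/23, s = 10/69 — both in [0, 1], so the segments cross. Intersection point: (56/23, 85/23).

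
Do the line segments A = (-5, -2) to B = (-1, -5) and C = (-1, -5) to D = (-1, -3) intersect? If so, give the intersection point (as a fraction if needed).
Yes; intersection at (-1, -5) (t = 1 on AB, s = 0 on CD)

Parametrize AB as A + t(B − A) = (-5 + 4 t, -2 + -3 t) and CD as C + s(D − C) = (-1 + 0 s, -5 + 2 s). Solve the linear system for (t, s). Determinant = -8 ≠ 0, so a unique intersection of the containing lines exists. Solution: t = 1, s = 0 — both in [0, 1], so the segments cross. Intersection point: (-1, -5).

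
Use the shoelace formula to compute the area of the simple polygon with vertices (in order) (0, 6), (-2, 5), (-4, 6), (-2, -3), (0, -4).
Area = 26

Shoelace formula: Area = (1/2) |Σ_i (x_i · y_{i+1} − x_{i+1} · y_i)| (indices mod n). Compute each cross term:
  (0)(5) − (-2)(6) = 12
  (-2)(6) − (-4)(5) = 8
  (-4)(-3) − (-2)(6) = 24
  (-2)(-4) − (0)(-3) = 8
  (0)(6) − (0)(-4) = 0
Sum = 52, so (signed) Area = 52/2 = 26, |Area| = 26.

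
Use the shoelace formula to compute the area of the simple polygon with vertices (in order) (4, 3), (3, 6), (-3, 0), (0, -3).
Area = 27

Shoelace formula: Area = (1/2) |Σ_i (x_i · y_{i+1} − x_{i+1} · y_i)| (indices mod n). Compute each cross term:
  (4)(6) − (3)(3) = 15
  (3)(0) − (-3)(6) = 18
  (-3)(-3) − (0)(0) = 9
  (0)(3) − (4)(-3) = 12
Sum = 54, so (signed) Area = 54/2 = 27, |Area| = 27.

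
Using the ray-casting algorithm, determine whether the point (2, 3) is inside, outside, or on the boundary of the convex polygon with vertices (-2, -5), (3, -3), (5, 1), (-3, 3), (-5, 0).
The point (2, 3) lies strictly outside the polygon

Cast a horizontal ray to the right from the query point and count how many polygon edges it crosses (each edge strictly once or zero times, handled with the usual half-open convention). 
Parity of crossings → even ⇒ outside.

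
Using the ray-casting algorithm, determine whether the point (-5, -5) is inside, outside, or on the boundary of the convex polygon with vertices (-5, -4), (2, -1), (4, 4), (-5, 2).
The point (-5, -5) lies strictly outside the polygon

Cast a horizontal ray to the right from the query point and count how many polygon edges it crosses (each edge strictly once or zero times, handled with the usual half-open convention). 
Parity of crossings → even ⇒ outside.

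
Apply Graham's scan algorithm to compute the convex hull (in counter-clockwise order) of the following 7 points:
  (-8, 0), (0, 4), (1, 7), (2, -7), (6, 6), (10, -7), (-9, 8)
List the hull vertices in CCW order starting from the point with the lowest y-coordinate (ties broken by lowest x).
Hull (CCW) = [(2, -7), (10, -7), (6, 6), (1, 7), (-9, 8), (-8, 0)]

Graham scan procedure:
  1. Find the pivot p₀ = point with lowest y (tie → lowest x): (2, -7).
  2. Sort the remaining points by polar angle around p₀.
  3. Walk through sorted points, maintaining a stack; pop the top while the last three entries make a non-left turn (cross product ≤ 0).
  4. Final stack is the convex hull in CCW order: (2, -7), (10, -7), (6, 6), (1, 7), (-9, 8), (-8, 0).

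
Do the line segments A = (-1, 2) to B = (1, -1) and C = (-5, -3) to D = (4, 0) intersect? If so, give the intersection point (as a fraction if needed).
Yes; intersection at (1, -1) (t = 1 on AB, s = 2/3 on CD)

Parametrize AB as A + t(B − A) = (-1 + 2 t, 2 + -3 t) and CD as C + s(D − C) = (-5 + 9 s, -3 + 3 s). Solve the linear system for (t, s). Determinant = -33 ≠ 0, so a unique intersection of the containing lines exists. Solution: t = 1, s = 2/3 — both in [0, 1], so the segments cross. Intersection point: (1, -1).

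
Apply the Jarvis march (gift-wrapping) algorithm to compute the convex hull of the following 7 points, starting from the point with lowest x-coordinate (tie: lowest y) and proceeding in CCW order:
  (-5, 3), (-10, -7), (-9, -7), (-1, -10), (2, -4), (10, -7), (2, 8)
Hull (CCW) = [(-10, -7), (-1, -10), (10, -7), (2, 8), (-5, 3)]

Jarvis march: at each step, from the current hull vertex p, select the next vertex q as the point such that every other point lies strictly to the left of (or on) the directed line p → q. (Equivalently: for every other point r, the cross product (q − p) × (r − p) ≥ 0.)
Starting point (lowest x, tie lowest y): (-10, -7). Wrap until returning to start. Resulting hull: (-10, -7), (-1, -10), (10, -7), (2, 8), (-5, 3).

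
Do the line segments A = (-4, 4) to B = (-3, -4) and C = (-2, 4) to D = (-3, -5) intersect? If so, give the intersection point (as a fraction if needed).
No (intersection of containing lines falls outside at least one segment)

Parametrize and solve: t = 18/17, s = 16/17. At least one of these is outside [0, 1], so the segments do not intersect.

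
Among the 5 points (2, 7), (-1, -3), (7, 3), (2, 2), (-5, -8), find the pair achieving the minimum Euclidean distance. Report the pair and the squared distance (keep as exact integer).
Pair = ((2, 7), (2, 2)); squared distance = 25

Compute all C(5, 2) = 10 pairwise squared distances (x_i − x_j)² + (y_i − y_j)². The minimum is 25, attained by the pair ((2, 7), (2, 2)).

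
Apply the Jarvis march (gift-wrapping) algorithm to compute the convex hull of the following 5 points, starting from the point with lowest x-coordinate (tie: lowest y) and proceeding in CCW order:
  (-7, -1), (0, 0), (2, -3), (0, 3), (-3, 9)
Hull (CCW) = [(-7, -1), (2, -3), (0, 3), (-3, 9)]

Jarvis march: at each step, from the current hull vertex p, select the next vertex q as the point such that every other point lies strictly to the left of (or on) the directed line p → q. (Equivalently: for every other point r, the cross product (q − p) × (r − p) ≥ 0.)
Starting point (lowest x, tie lowest y): (-7, -1). Wrap until returning to start. Resulting hull: (-7, -1), (2, -3), (0, 3), (-3, 9).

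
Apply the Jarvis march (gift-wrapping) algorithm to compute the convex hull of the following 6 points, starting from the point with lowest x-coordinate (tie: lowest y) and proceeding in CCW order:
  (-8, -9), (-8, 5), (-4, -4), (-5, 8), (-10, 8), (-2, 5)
Hull (CCW) = [(-10, 8), (-8, -9), (-4, -4), (-2, 5), (-5, 8)]

Jarvis march: at each step, from the current hull vertex p, select the next vertex q as the point such that every other point lies strictly to the left of (or on) the directed line p → q. (Equivalently: for every other point r, the cross product (q − p) × (r − p) ≥ 0.)
Starting point (lowest x, tie lowest y): (-10, 8). Wrap until returning to start. Resulting hull: (-10, 8), (-8, -9), (-4, -4), (-2, 5), (-5, 8).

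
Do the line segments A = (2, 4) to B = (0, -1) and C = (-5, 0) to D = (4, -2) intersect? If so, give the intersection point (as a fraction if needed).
No (intersection of containing lines falls outside at least one segment)

Parametrize and solve: t = 50/49, s = 27/49. At least one of these is outside [0, 1], so the segments do not intersect.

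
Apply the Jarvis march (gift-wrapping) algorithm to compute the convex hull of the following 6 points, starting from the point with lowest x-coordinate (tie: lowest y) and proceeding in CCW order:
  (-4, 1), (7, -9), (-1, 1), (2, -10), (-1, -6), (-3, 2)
Hull (CCW) = [(-4, 1), (-1, -6), (2, -10), (7, -9), (-1, 1), (-3, 2)]

Jarvis march: at each step, from the current hull vertex p, select the next vertex q as the point such that every other point lies strictly to the left of (or on) the directed line p → q. (Equivalently: for every other point r, the cross product (q − p) × (r − p) ≥ 0.)
Starting point (lowest x, tie lowest y): (-4, 1). Wrap until returning to start. Resulting hull: (-4, 1), (-1, -6), (2, -10), (7, -9), (-1, 1), (-3, 2).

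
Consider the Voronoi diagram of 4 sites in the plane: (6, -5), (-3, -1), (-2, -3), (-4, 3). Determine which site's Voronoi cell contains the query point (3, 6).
Nearest site = (-4, 3)

The Voronoi cell of site s contains exactly those query points closer to s than to any other site. Compute squared distances from q = (3, 6) to each site:
  (-4 − 3)² + (3 − 6)² = 58
  (-3 − 3)² + (-1 − 6)² = 85
  (-2 − 3)² + (-3 − 6)² = 106
  (6 − 3)² + (-5 − 6)² = 130
Minimum is attained by (-4, 3), so q lies in its Voronoi cell.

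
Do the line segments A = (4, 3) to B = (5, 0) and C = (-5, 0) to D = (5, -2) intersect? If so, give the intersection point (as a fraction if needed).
No (intersection of containing lines falls outside at least one segment)

Parametrize and solve: t = 12/7, s = 15/14. At least one of these is outside [0, 1], so the segments do not intersect.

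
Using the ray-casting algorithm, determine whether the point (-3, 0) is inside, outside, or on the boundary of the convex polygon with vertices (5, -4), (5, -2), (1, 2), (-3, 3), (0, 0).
The point (-3, 0) lies strictly outside the polygon

Cast a horizontal ray to the right from the query point and count how many polygon edges it crosses (each edge strictly once or zero times, handled with the usual half-open convention). 
Parity of crossings → even ⇒ outside.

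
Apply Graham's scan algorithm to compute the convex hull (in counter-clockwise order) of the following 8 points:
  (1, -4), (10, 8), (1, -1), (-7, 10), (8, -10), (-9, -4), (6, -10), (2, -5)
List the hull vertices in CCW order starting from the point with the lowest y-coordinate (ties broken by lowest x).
Hull (CCW) = [(6, -10), (8, -10), (10, 8), (-7, 10), (-9, -4)]

Graham scan procedure:
  1. Find the pivot p₀ = point with lowest y (tie → lowest x): (6, -10).
  2. Sort the remaining points by polar angle around p₀.
  3. Walk through sorted points, maintaining a stack; pop the top while the last three entries make a non-left turn (cross product ≤ 0).
  4. Final stack is the convex hull in CCW order: (6, -10), (8, -10), (10, 8), (-7, 10), (-9, -4).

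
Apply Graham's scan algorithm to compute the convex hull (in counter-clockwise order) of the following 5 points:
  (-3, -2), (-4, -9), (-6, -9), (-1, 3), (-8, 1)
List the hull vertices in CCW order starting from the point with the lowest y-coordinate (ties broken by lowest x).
Hull (CCW) = [(-6, -9), (-4, -9), (-1, 3), (-8, 1)]

Graham scan procedure:
  1. Find the pivot p₀ = point with lowest y (tie → lowest x): (-6, -9).
  2. Sort the remaining points by polar angle around p₀.
  3. Walk through sorted points, maintaining a stack; pop the top while the last three entries make a non-left turn (cross product ≤ 0).
  4. Final stack is the convex hull in CCW order: (-6, -9), (-4, -9), (-1, 3), (-8, 1).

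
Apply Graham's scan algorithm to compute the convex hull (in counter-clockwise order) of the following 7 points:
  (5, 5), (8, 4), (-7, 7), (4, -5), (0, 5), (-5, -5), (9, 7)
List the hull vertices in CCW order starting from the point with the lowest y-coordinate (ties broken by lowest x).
Hull (CCW) = [(-5, -5), (4, -5), (8, 4), (9, 7), (-7, 7)]

Graham scan procedure:
  1. Find the pivot p₀ = point with lowest y (tie → lowest x): (-5, -5).
  2. Sort the remaining points by polar angle around p₀.
  3. Walk through sorted points, maintaining a stack; pop the top while the last three entries make a non-left turn (cross product ≤ 0).
  4. Final stack is the convex hull in CCW order: (-5, -5), (4, -5), (8, 4), (9, 7), (-7, 7).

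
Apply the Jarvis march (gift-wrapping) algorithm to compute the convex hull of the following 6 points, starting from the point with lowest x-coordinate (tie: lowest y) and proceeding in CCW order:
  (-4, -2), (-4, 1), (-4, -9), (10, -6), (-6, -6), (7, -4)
Hull (CCW) = [(-6, -6), (-4, -9), (10, -6), (7, -4), (-4, 1)]

Jarvis march: at each step, from the current hull vertex p, select the next vertex q as the point such that every other point lies strictly to the left of (or on) the directed line p → q. (Equivalently: for every other point r, the cross product (q − p) × (r − p) ≥ 0.)
Starting point (lowest x, tie lowest y): (-6, -6). Wrap until returning to start. Resulting hull: (-6, -6), (-4, -9), (10, -6), (7, -4), (-4, 1).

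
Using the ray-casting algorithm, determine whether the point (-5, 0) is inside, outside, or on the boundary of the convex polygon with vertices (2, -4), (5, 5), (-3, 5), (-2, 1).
The point (-5, 0) lies strictly outside the polygon

Cast a horizontal ray to the right from the query point and count how many polygon edges it crosses (each edge strictly once or zero times, handled with the usual half-open convention). 
Parity of crossings → even ⇒ outside.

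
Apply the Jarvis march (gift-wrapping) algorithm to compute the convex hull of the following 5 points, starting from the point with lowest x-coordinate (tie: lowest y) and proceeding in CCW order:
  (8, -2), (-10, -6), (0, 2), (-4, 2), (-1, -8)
Hull (CCW) = [(-10, -6), (-1, -8), (8, -2), (0, 2), (-4, 2)]

Jarvis march: at each step, from the current hull vertex p, select the next vertex q as the point such that every other point lies strictly to the left of (or on) the directed line p → q. (Equivalently: for every other point r, the cross product (q − p) × (r − p) ≥ 0.)
Starting point (lowest x, tie lowest y): (-10, -6). Wrap until returning to start. Resulting hull: (-10, -6), (-1, -8), (8, -2), (0, 2), (-4, 2).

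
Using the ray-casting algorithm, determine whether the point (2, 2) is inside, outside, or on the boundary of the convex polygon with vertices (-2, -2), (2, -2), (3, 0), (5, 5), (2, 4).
The point (2, 2) lies strictly inside the polygon

Cast a horizontal ray to the right from the query point and count how many polygon edges it crosses (each edge strictly once or zero times, handled with the usual half-open convention). 
Parity of crossings → odd ⇒ inside.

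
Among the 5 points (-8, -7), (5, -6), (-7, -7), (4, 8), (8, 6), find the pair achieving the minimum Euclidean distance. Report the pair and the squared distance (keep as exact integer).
Pair = ((-8, -7), (-7, -7)); squared distance = 1

Compute all C(5, 2) = 10 pairwise squared distances (x_i − x_j)² + (y_i − y_j)². The minimum is 1, attained by the pair ((-8, -7), (-7, -7)).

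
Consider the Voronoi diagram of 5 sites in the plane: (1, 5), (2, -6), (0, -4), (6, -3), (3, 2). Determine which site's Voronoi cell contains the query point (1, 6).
Nearest site = (1, 5)

The Voronoi cell of site s contains exactly those query points closer to s than to any other site. Compute squared distances from q = (1, 6) to each site:
  (1 − 1)² + (5 − 6)² = 1
  (3 − 1)² + (2 − 6)² = 20
  (0 − 1)² + (-4 − 6)² = 101
  (6 − 1)² + (-3 − 6)² = 106
  (2 − 1)² + (-6 − 6)² = 145
Minimum is attained by (1, 5), so q lies in its Voronoi cell.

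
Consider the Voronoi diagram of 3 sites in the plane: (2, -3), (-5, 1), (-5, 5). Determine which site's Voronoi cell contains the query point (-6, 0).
Nearest site = (-5, 1)

The Voronoi cell of site s contains exactly those query points closer to s than to any other site. Compute squared distances from q = (-6, 0) to each site:
  (-5 − -6)² + (1 − 0)² = 2
  (-5 − -6)² + (5 − 0)² = 26
  (2 − -6)² + (-3 − 0)² = 73
Minimum is attained by (-5, 1), so q lies in its Voronoi cell.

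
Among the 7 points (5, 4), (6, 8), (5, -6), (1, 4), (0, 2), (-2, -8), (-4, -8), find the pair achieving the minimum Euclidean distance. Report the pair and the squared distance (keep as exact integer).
Pair = ((-2, -8), (-4, -8)); squared distance = 4

Compute all C(7, 2) = 21 pairwise squared distances (x_i − x_j)² + (y_i − y_j)². The minimum is 4, attained by the pair ((-2, -8), (-4, -8)).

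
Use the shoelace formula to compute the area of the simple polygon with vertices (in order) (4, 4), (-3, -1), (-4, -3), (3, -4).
Area = 33

Shoelace formula: Area = (1/2) |Σ_i (x_i · y_{i+1} − x_{i+1} · y_i)| (indices mod n). Compute each cross term:
  (4)(-1) − (-3)(4) = 8
  (-3)(-3) − (-4)(-1) = 5
  (-4)(-4) − (3)(-3) = 25
  (3)(4) − (4)(-4) = 28
Sum = 66, so (signed) Area = 66/2 = 33, |Area| = 33.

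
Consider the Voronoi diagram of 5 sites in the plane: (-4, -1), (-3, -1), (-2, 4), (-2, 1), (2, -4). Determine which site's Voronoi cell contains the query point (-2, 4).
Nearest site = (-2, 4)

The Voronoi cell of site s contains exactly those query points closer to s than to any other site. Compute squared distances from q = (-2, 4) to each site:
  (-2 − -2)² + (4 − 4)² = 0
  (-2 − -2)² + (1 − 4)² = 9
  (-3 − -2)² + (-1 − 4)² = 26
  (-4 − -2)² + (-1 − 4)² = 29
  (2 − -2)² + (-4 − 4)² = 80
Minimum is attained by (-2, 4), so q lies in its Voronoi cell.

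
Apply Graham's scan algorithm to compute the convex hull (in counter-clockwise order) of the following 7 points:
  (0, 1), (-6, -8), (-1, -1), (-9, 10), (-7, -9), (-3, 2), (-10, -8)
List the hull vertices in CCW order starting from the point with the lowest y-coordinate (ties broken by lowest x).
Hull (CCW) = [(-7, -9), (-6, -8), (-1, -1), (0, 1), (-9, 10), (-10, -8)]

Graham scan procedure:
  1. Find the pivot p₀ = point with lowest y (tie → lowest x): (-7, -9).
  2. Sort the remaining points by polar angle around p₀.
  3. Walk through sorted points, maintaining a stack; pop the top while the last three entries make a non-left turn (cross product ≤ 0).
  4. Final stack is the convex hull in CCW order: (-7, -9), (-6, -8), (-1, -1), (0, 1), (-9, 10), (-10, -8).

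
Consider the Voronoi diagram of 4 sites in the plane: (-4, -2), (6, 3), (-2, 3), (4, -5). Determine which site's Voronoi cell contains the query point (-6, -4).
Nearest site = (-4, -2)

The Voronoi cell of site s contains exactly those query points closer to s than to any other site. Compute squared distances from q = (-6, -4) to each site:
  (-4 − -6)² + (-2 − -4)² = 8
  (-2 − -6)² + (3 − -4)² = 65
  (4 − -6)² + (-5 − -4)² = 101
  (6 − -6)² + (3 − -4)² = 193
Minimum is attained by (-4, -2), so q lies in its Voronoi cell.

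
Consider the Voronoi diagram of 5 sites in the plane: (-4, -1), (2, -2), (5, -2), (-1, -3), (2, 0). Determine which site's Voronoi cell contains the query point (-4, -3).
Nearest site = (-4, -1)

The Voronoi cell of site s contains exactly those query points closer to s than to any other site. Compute squared distances from q = (-4, -3) to each site:
  (-4 − -4)² + (-1 − -3)² = 4
  (-1 − -4)² + (-3 − -3)² = 9
  (2 − -4)² + (-2 − -3)² = 37
  (2 − -4)² + (0 − -3)² = 45
  (5 − -4)² + (-2 − -3)² = 82
Minimum is attained by (-4, -1), so q lies in its Voronoi cell.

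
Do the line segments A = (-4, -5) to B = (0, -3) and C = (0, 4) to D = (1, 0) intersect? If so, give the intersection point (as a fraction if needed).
No (intersection of containing lines falls outside at least one segment)

Parametrize and solve: t = 25/18, s = 14/9. At least one of these is outside [0, 1], so the segments do not intersect.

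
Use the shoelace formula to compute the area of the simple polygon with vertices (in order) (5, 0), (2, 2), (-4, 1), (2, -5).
Area = 63/2

Shoelace formula: Area = (1/2) |Σ_i (x_i · y_{i+1} − x_{i+1} · y_i)| (indices mod n). Compute each cross term:
  (5)(2) − (2)(0) = 10
  (2)(1) − (-4)(2) = 10
  (-4)(-5) − (2)(1) = 18
  (2)(0) − (5)(-5) = 25
Sum = 63, so (signed) Area = 63/2 = 63/2, |Area| = 63/2.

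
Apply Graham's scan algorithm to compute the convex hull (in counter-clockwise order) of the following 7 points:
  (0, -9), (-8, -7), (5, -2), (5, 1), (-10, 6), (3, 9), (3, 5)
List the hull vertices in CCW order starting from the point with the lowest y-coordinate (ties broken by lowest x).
Hull (CCW) = [(0, -9), (5, -2), (5, 1), (3, 9), (-10, 6), (-8, -7)]

Graham scan procedure:
  1. Find the pivot p₀ = point with lowest y (tie → lowest x): (0, -9).
  2. Sort the remaining points by polar angle around p₀.
  3. Walk through sorted points, maintaining a stack; pop the top while the last three entries make a non-left turn (cross product ≤ 0).
  4. Final stack is the convex hull in CCW order: (0, -9), (5, -2), (5, 1), (3, 9), (-10, 6), (-8, -7).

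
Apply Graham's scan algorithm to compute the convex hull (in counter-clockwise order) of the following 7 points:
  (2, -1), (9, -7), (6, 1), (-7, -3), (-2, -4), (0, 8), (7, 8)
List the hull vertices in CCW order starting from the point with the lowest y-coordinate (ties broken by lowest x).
Hull (CCW) = [(9, -7), (7, 8), (0, 8), (-7, -3)]

Graham scan procedure:
  1. Find the pivot p₀ = point with lowest y (tie → lowest x): (9, -7).
  2. Sort the remaining points by polar angle around p₀.
  3. Walk through sorted points, maintaining a stack; pop the top while the last three entries make a non-left turn (cross product ≤ 0).
  4. Final stack is the convex hull in CCW order: (9, -7), (7, 8), (0, 8), (-7, -3).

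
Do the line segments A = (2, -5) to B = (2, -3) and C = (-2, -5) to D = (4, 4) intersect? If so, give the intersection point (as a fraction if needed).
No (intersection of containing lines falls outside at least one segment)

Parametrize and solve: t = 3, s = 2/3. At least one of these is outside [0, 1], so the segments do not intersect.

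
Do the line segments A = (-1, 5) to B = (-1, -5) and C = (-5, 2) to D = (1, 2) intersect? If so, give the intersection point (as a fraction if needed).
Yes; intersection at (-1, 2) (t = 3/10 on AB, s = 2/3 on CD)

Parametrize AB as A + t(B − A) = (-1 + 0 t, 5 + -10 t) and CD as C + s(D − C) = (-5 + 6 s, 2 + 0 s). Solve the linear system for (t, s). Determinant = -60 ≠ 0, so a unique intersection of the containing lines exists. Solution: t = 3/10, s = 2/3 — both in [0, 1], so the segments cross. Intersection point: (-1, 2).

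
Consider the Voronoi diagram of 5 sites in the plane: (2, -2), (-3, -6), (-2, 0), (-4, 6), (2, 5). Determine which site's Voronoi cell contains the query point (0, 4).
Nearest site = (2, 5)

The Voronoi cell of site s contains exactly those query points closer to s than to any other site. Compute squared distances from q = (0, 4) to each site:
  (2 − 0)² + (5 − 4)² = 5
  (-4 − 0)² + (6 − 4)² = 20
  (-2 − 0)² + (0 − 4)² = 20
  (2 − 0)² + (-2 − 4)² = 40
  (-3 − 0)² + (-6 − 4)² = 109
Minimum is attained by (2, 5), so q lies in its Voronoi cell.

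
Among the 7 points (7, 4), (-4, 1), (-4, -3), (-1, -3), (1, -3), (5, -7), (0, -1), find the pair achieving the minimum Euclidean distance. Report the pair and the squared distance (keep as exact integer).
Pair = ((-1, -3), (1, -3)); squared distance = 4

Compute all C(7, 2) = 21 pairwise squared distances (x_i − x_j)² + (y_i − y_j)². The minimum is 4, attained by the pair ((-1, -3), (1, -3)).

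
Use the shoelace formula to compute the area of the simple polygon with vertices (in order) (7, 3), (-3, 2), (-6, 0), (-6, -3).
Area = 28

Shoelace formula: Area = (1/2) |Σ_i (x_i · y_{i+1} − x_{i+1} · y_i)| (indices mod n). Compute each cross term:
  (7)(2) − (-3)(3) = 23
  (-3)(0) − (-6)(2) = 12
  (-6)(-3) − (-6)(0) = 18
  (-6)(3) − (7)(-3) = 3
Sum = 56, so (signed) Area = 56/2 = 28, |Area| = 28.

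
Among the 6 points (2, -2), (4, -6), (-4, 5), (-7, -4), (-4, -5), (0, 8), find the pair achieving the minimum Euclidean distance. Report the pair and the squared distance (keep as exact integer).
Pair = ((-7, -4), (-4, -5)); squared distance = 10

Compute all C(6, 2) = 15 pairwise squared distances (x_i − x_j)² + (y_i − y_j)². The minimum is 10, attained by the pair ((-7, -4), (-4, -5)).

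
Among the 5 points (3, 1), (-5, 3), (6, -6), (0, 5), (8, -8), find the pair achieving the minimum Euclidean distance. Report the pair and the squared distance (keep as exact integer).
Pair = ((6, -6), (8, -8)); squared distance = 8

Compute all C(5, 2) = 10 pairwise squared distances (x_i − x_j)² + (y_i − y_j)². The minimum is 8, attained by the pair ((6, -6), (8, -8)).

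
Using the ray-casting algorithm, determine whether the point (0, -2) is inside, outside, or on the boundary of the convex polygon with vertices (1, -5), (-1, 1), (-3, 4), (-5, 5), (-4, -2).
The point (0, -2) lies on the polygon boundary

Boundary check: the query satisfies the collinearity and bounding-box conditions for some polygon edge, so it lies exactly on the boundary.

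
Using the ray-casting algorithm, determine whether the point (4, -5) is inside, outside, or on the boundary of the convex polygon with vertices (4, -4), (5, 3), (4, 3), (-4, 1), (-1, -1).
The point (4, -5) lies strictly outside the polygon

Cast a horizontal ray to the right from the query point and count how many polygon edges it crosses (each edge strictly once or zero times, handled with the usual half-open convention). 
Parity of crossings → even ⇒ outside.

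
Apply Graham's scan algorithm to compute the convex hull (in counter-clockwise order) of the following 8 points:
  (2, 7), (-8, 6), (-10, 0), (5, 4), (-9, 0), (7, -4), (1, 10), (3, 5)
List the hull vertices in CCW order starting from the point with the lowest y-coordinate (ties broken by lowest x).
Hull (CCW) = [(7, -4), (5, 4), (1, 10), (-8, 6), (-10, 0)]

Graham scan procedure:
  1. Find the pivot p₀ = point with lowest y (tie → lowest x): (7, -4).
  2. Sort the remaining points by polar angle around p₀.
  3. Walk through sorted points, maintaining a stack; pop the top while the last three entries make a non-left turn (cross product ≤ 0).
  4. Final stack is the convex hull in CCW order: (7, -4), (5, 4), (1, 10), (-8, 6), (-10, 0).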